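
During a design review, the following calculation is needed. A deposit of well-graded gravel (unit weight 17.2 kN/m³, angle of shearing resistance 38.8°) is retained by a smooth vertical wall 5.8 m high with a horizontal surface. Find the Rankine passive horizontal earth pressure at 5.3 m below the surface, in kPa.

397 kPa

K_p = (1 + sin φ)/(1 − sin φ) = 4.356.
σ_h = K_p γ z = 4.356 × 17.2 × 5.3 = 397.1 kPa.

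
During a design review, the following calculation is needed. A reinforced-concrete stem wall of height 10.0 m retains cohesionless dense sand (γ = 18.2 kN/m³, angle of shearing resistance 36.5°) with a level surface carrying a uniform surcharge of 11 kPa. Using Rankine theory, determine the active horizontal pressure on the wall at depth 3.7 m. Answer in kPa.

19.9 kPa

K_a = (1 − sin φ)/(1 + sin φ) = 0.2541.
σ_v = γz + q = 18.2 × 3.7 + 11 = 78.34 kPa.
σ_h = K_a σ_v = 0.2541 × 78.34 = 19.90 kPa.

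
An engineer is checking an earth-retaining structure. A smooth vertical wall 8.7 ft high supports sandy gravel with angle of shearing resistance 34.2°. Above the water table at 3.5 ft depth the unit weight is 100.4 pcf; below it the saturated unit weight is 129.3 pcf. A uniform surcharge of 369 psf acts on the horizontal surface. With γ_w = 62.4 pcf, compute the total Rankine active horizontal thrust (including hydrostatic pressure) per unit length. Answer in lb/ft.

K_a = tan²(45° − φ/2) = 0.2803.
γ' = 129.3 − 62.4 = 66.90 pcf. h₂ = H − d_w = 5.2 ft.
σ'_h: at surface K_a·q = 103.4; at WT K_a(q+γd_w) = 202.0; at base K_a(q+γd_w+γ'h₂) = 299.5 psf.
P₁ = ½(103.4+202.0)×3.5 = 534.5; P₂ = ½(202.0+299.5)×5.2 = 1304; P_w = ½γ_w h₂² = 843.6.
Total = 534.5+1304+843.6 = 2682 lb/ft.

2680 lb/ft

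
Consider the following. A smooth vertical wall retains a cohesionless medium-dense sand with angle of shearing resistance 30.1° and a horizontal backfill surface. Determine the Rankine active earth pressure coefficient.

K_a = (1 − sin φ)/(1 + sin φ) = (1 − sin 30.1°)/(1 + sin 30.1°) = 0.3320.

0.332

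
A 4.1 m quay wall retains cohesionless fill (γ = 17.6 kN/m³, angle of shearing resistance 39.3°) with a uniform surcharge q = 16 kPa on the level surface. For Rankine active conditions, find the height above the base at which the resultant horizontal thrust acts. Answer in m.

1.58 m

K_a = 0.2245.
Triangular part P₁ = ½K_aγH² = 33.20 at H/3 = 1.367 m; rectangular part P₂ = K_a q H = 14.72 at H/2 = 2.050 m.
ȳ = (P₁·1.367 + P₂·2.050)/(P₁+P₂) = 1.577 m.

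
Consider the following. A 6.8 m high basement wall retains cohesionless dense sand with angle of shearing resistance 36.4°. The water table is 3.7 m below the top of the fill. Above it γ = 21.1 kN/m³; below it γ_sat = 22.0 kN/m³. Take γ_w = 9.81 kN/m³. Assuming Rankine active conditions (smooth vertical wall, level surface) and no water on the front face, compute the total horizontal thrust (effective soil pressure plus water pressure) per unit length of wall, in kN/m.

K_a = tan²(45° − φ/2) = 0.2552.
γ' = 22.0 − 9.81 = 12.19 kN/m³. Depth below WT = 3.1 m.
σ'_h at WT = K_a γ d_w = 19.92 kPa; at base = 19.92 + K_a γ' × 3.1 = 29.56 kPa.
P₁ (0–3.7 m) = ½×19.92×3.7 = 36.85. P₂ (3.7–6.8 m) = ½(19.92+29.56)×3.1 = 76.70.
P_w = ½ γ_w h₂² = 0.5×9.81×3.1² = 47.14. Total = 36.85+76.70+47.14 = 160.7 kN/m.

161 kN/m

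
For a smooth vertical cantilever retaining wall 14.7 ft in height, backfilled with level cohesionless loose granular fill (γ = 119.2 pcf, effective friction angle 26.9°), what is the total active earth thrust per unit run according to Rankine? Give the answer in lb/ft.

4860 lb/ft

K_a = tan²(45° − φ/2) = 0.3770.
P_a = ½ K_a γ H² = 0.5 × 0.3770 × 119.2 × 14.7² = 4855 lb/ft.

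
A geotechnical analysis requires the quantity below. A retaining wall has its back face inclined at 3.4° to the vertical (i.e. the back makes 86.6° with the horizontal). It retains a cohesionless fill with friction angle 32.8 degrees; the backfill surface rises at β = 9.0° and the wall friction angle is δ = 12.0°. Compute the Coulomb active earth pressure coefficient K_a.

0.331

K_a = sin²(α+φ) / [sin²α · sin(α−δ) · (1 + √{sin(φ+δ)sin(φ−β) / (sin(α−δ)sin(α+β))})²].
With α = 86.6°, φ = 32.8°, δ = 12.0°, β = 9.0°: K_a = 0.3312.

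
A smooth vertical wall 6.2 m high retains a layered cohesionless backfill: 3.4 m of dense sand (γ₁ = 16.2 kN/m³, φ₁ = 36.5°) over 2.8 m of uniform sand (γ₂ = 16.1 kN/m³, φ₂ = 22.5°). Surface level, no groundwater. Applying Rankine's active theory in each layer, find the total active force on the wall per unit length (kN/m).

121 kN/m

K_a1 = tan²(45°−36.5°/2) = 0.2541; K_a2 = tan²(45°−22.5°/2) = 0.4465.
Layer 1: σ at base = K_a1 γ₁ h₁ = 13.99 kPa; P₁ = ½×13.99×3.4 = 23.79.
Layer 2: σ_v at top = γ₁h₁ = 55.08; σ_h top = K_a2×55.08 = 24.59; σ_h base = K_a2×(55.08+16.1×2.8) = 44.72.
P₂ = ½(24.59+44.72)×2.8 = 97.03. Total P_a = 23.79+97.03 = 120.8 kN/m.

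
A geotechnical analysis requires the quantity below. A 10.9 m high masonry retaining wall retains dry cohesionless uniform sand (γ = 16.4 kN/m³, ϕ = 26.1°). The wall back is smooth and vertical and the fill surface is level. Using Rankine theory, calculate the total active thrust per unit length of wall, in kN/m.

379 kN/m

K_a = tan²(45° − φ/2) = 0.3889.
P_a = ½ K_a γ H² = 0.5 × 0.3889 × 16.4 × 10.9² = 378.9 kN/m.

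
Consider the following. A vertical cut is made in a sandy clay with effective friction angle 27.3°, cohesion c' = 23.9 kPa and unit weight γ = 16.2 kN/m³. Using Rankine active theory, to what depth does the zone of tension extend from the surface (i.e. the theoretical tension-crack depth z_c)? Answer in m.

K_a = tan²(45° − 27.3°/2) = 0.3711; √K_a = 0.6092.
The active pressure is zero where K_a γ z = 2c√K_a, so z_c = 2c/(γ√K_a) = 2×23.9/(16.2×0.6092) = 4.843 m.

4.84 m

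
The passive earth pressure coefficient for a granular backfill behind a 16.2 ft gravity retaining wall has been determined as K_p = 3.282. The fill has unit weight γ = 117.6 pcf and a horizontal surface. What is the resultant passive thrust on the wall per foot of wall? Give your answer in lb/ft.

50600 lb/ft

P = ½ K_p γ H² = 0.5 × 3.282 × 117.6 × 16.2² = 50650 lb/ft.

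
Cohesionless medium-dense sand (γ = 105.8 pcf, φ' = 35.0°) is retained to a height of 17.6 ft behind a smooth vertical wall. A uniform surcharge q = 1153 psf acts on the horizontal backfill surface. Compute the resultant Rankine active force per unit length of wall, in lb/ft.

9940 lb/ft

K_a = tan²(45° − φ/2) = 0.2710.
Soil triangle: ½ K_a γ H² = 0.5×0.2710×105.8×17.6² = 4441 lb/ft.
Surcharge rectangle: K_a q H = 0.2710×1153×17.6 = 5499 lb/ft.
Total = 4441 + 5499 = 9940 lb/ft.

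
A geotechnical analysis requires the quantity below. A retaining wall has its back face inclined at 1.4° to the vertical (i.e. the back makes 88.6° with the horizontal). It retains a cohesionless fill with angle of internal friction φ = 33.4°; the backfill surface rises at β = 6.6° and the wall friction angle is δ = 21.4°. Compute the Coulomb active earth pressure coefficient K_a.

K_a = sin²(α+φ) / [sin²α · sin(α−δ) · (1 + √{sin(φ+δ)sin(φ−β) / (sin(α−δ)sin(α+β))})²].
With α = 88.6°, φ = 33.4°, δ = 21.4°, β = 6.6°: K_a = 0.2925.

0.293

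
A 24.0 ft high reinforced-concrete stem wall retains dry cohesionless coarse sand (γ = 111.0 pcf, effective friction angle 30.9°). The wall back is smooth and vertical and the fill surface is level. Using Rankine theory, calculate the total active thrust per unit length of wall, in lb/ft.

K_a = tan²(45° − φ/2) = 0.3214.
P_a = ½ K_a γ H² = 0.5 × 0.3214 × 111.0 × 24.0² = 10270 lb/ft.

10300 lb/ft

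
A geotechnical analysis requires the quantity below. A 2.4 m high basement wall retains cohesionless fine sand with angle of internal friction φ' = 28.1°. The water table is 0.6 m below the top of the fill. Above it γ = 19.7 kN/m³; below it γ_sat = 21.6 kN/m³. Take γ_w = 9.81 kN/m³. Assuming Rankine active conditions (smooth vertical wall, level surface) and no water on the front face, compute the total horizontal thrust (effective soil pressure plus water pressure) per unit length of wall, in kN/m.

K_a = tan²(45° − φ/2) = 0.3596.
γ' = 21.6 − 9.81 = 11.79 kN/m³. Depth below WT = 1.8 m.
σ'_h at WT = K_a γ d_w = 4.251 kPa; at base = 4.251 + K_a γ' × 1.8 = 11.88 kPa.
P₁ (0–0.6 m) = ½×4.251×0.6 = 1.275. P₂ (0.6–2.4 m) = ½(4.251+11.88)×1.8 = 14.52.
P_w = ½ γ_w h₂² = 0.5×9.81×1.8² = 15.89. Total = 1.275+14.52+15.89 = 31.69 kN/m.

31.7 kN/m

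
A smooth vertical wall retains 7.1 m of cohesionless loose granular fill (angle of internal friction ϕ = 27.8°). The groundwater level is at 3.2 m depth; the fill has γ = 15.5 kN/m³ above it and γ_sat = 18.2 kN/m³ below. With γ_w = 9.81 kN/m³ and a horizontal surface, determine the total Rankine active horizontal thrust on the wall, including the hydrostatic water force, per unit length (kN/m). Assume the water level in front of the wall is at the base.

K_a = tan²(45° − φ/2) = 0.3639.
γ' = 18.2 − 9.81 = 8.390 kN/m³. Depth below WT = 3.9 m.
σ'_h at WT = K_a γ d_w = 18.05 kPa; at base = 18.05 + K_a γ' × 3.9 = 29.96 kPa.
P₁ (0–3.2 m) = ½×18.05×3.2 = 28.88. P₂ (3.2–7.1 m) = ½(18.05+29.96)×3.9 = 93.61.
P_w = ½ γ_w h₂² = 0.5×9.81×3.9² = 74.61. Total = 28.88+93.61+74.61 = 197.1 kN/m.

197 kN/m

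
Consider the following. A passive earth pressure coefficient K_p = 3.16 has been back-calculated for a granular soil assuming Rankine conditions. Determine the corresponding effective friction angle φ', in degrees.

K_p = (1+sin φ)/(1−sin φ) ⇒ sin φ = (K_p − 1)/(K_p + 1) = 0.5192.
φ = arcsin(0.5192) = 31.28°.

31.3°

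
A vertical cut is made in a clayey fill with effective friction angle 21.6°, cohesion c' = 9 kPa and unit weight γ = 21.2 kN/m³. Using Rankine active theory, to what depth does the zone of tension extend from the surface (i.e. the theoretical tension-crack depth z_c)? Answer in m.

K_a = tan²(45° − 21.6°/2) = 0.4619; √K_a = 0.6796.
The active pressure is zero where K_a γ z = 2c√K_a, so z_c = 2c/(γ√K_a) = 2×9/(21.2×0.6796) = 1.249 m.

1.25 m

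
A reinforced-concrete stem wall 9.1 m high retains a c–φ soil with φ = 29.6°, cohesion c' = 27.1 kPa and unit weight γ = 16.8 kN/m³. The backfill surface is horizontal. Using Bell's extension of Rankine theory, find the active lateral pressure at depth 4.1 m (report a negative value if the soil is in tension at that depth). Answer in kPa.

K_a = (1 − sin φ)/(1 + sin φ) = 0.3387.
σ_a = K_a γ z − 2c√K_a = 0.3387×16.8×4.1 − 2×27.1×0.5820 = -8.213 kPa.

-8.21 kPa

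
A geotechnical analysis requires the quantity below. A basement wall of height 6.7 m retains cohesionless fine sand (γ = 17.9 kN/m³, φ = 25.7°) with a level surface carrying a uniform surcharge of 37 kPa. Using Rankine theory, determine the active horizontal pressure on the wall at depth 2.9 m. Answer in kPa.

35.1 kPa

K_a = (1 − sin φ)/(1 + sin φ) = 0.3950.
σ_v = γz + q = 17.9 × 2.9 + 37 = 88.91 kPa.
σ_h = K_a σ_v = 0.3950 × 88.91 = 35.12 kPa.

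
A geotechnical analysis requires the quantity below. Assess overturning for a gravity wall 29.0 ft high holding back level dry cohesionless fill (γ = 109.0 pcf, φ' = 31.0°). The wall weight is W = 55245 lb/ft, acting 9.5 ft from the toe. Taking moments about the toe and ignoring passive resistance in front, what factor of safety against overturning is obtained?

K_a = tan²(45° − 31.0°/2) = 0.3201.
P_a = ½K_aγH² = 0.5×0.3201×109.0×29.0² = 14670 lb/ft, acting at H/3 = 9.667 ft above the base.
Overturning moment M_o = P_a × H/3 = 14670 × 9.667 = 141800.
Resisting moment M_r = W × 9.5 = 55245 × 9.5 = 524800.
FS_overturning = M_r/M_o = 524800/141800 = 3.701.

3.70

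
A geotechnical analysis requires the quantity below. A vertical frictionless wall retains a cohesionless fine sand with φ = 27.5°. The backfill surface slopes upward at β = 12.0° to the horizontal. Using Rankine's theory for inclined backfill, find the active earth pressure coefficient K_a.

0.398

K_a = cos β · (cos β − √(cos²β − cos²φ)) / (cos β + √(cos²β − cos²φ)).
cos β = 0.9781, cos φ = 0.8870, √(cos²β − cos²φ) = 0.4123.
K_a = 0.9781 × (0.9781 − 0.4123)/(0.9781 + 0.4123) = 0.3981.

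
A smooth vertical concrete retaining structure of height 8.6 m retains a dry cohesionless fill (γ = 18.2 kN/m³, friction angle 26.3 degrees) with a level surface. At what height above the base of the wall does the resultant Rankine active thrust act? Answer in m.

K_a = 0.3859.
The pressure distribution is triangular, so the resultant acts at H/3 above the base = 8.6/3 = 2.867 m.

2.87 m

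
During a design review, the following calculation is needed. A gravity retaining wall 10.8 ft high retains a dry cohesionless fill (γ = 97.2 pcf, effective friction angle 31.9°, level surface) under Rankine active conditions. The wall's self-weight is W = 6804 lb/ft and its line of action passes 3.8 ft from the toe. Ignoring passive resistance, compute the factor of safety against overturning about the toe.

K_a = tan²(45° − 31.9°/2) = 0.3085.
P_a = ½K_aγH² = 0.5×0.3085×97.2×10.8² = 1749 lb/ft, acting at H/3 = 3.600 ft above the base.
Overturning moment M_o = P_a × H/3 = 1749 × 3.600 = 6296.
Resisting moment M_r = W × 3.8 = 6804 × 3.8 = 25860.
FS_overturning = M_r/M_o = 25860/6296 = 4.106.

4.11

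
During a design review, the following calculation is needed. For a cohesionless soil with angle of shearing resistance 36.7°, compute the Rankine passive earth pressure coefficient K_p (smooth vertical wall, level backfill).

K_p = (1 + sin φ)/(1 − sin φ) = tan²(45° + 36.7°/2) = 3.970.

3.97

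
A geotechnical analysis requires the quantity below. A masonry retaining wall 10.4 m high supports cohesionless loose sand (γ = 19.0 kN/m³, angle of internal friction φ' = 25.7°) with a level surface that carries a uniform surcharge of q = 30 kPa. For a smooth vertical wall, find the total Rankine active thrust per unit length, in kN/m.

K_a = tan²(45° − φ/2) = 0.3950.
Soil triangle: ½ K_a γ H² = 0.5×0.3950×19.0×10.4² = 405.9 kN/m.
Surcharge rectangle: K_a q H = 0.3950×30×10.4 = 123.2 kN/m.
Total = 405.9 + 123.2 = 529.2 kN/m.

529 kN/m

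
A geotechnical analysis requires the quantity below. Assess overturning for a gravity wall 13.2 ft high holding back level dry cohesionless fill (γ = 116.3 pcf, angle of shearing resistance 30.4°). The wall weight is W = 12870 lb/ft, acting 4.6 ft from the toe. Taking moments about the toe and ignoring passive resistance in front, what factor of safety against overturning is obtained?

4.05

K_a = tan²(45° − 30.4°/2) = 0.3280.
P_a = ½K_aγH² = 0.5×0.3280×116.3×13.2² = 3323 lb/ft, acting at H/3 = 4.400 ft above the base.
Overturning moment M_o = P_a × H/3 = 3323 × 4.400 = 14620.
Resisting moment M_r = W × 4.6 = 12870 × 4.6 = 59200.
FS_overturning = M_r/M_o = 59200/14620 = 4.049.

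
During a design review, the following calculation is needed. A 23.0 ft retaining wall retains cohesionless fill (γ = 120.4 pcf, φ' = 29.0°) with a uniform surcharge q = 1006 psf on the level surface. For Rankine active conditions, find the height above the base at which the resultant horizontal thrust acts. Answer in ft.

K_a = 0.3470.
Triangular part P₁ = ½K_aγH² = 11050 at H/3 = 7.667 ft; rectangular part P₂ = K_a q H = 8028 at H/2 = 11.50 ft.
ȳ = (P₁·7.667 + P₂·11.50)/(P₁+P₂) = 9.280 ft.

9.28 ft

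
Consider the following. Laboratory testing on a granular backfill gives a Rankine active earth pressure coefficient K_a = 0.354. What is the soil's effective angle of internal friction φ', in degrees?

28.5°

K_a = tan²(45° − φ/2) ⇒ 45° − φ/2 = arctan(√0.354) = 30.75°.
φ = 2(45° − 30.75°) = 28.50°.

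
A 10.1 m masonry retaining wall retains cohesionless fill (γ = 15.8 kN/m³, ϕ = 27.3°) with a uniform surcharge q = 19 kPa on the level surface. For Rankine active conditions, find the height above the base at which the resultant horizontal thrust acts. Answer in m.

K_a = 0.3711.
Triangular part P₁ = ½K_aγH² = 299.1 at H/3 = 3.367 m; rectangular part P₂ = K_a q H = 71.22 at H/2 = 5.050 m.
ȳ = (P₁·3.367 + P₂·5.050)/(P₁+P₂) = 3.690 m.

3.69 m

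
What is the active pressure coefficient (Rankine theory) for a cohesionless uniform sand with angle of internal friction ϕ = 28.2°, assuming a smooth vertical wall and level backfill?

0.358

K_a = tan²(45° − φ/2) = tan²(30.90°) = 0.3582.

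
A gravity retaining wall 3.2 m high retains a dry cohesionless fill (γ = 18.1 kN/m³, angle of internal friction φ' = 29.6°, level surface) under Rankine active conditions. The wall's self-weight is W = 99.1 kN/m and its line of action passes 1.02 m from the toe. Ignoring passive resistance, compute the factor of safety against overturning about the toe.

K_a = tan²(45° − 29.6°/2) = 0.3387.
P_a = ½K_aγH² = 0.5×0.3387×18.1×3.2² = 31.39 kN/m, acting at H/3 = 1.067 m above the base.
Overturning moment M_o = P_a × H/3 = 31.39 × 1.067 = 33.48.
Resisting moment M_r = W × 1.02 = 99.1 × 1.02 = 101.1.
FS_overturning = M_r/M_o = 101.1/33.48 = 3.019.

3.02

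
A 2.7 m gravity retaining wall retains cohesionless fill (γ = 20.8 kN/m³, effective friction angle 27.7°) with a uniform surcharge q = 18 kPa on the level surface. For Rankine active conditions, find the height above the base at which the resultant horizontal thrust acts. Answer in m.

K_a = 0.3653.
Triangular part P₁ = ½K_aγH² = 27.70 at H/3 = 0.9000 m; rectangular part P₂ = K_a q H = 17.76 at H/2 = 1.350 m.
ȳ = (P₁·0.9000 + P₂·1.350)/(P₁+P₂) = 1.076 m.

1.08 m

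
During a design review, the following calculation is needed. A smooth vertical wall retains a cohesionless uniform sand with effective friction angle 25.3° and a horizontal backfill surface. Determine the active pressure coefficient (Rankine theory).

0.401

K_a = tan²(45° − φ/2) = tan²(32.35°) = 0.4012.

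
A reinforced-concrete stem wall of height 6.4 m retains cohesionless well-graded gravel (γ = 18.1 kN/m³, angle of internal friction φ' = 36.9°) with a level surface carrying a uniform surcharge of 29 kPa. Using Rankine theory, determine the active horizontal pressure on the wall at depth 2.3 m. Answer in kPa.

17.6 kPa

K_a = (1 − sin φ)/(1 + sin φ) = 0.2497.
σ_v = γz + q = 18.1 × 2.3 + 29 = 70.63 kPa.
σ_h = K_a σ_v = 0.2497 × 70.63 = 17.63 kPa.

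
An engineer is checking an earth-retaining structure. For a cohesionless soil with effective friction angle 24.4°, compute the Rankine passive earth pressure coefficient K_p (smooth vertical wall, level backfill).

K_p = (1 + sin φ)/(1 − sin φ) = tan²(45° + 24.4°/2) = 2.408.

2.41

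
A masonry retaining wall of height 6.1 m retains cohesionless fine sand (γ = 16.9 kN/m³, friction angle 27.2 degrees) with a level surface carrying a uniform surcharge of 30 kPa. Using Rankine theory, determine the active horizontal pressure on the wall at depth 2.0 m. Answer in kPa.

23.8 kPa

K_a = (1 − sin φ)/(1 + sin φ) = 0.3726.
σ_v = γz + q = 16.9 × 2.0 + 30 = 63.80 kPa.
σ_h = K_a σ_v = 0.3726 × 63.80 = 23.77 kPa.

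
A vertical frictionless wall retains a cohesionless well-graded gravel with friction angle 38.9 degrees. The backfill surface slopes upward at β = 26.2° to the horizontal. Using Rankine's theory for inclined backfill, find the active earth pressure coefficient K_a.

0.301

K_a = cos β · (cos β − √(cos²β − cos²φ)) / (cos β + √(cos²β − cos²φ)).
cos β = 0.8973, cos φ = 0.7782, √(cos²β − cos²φ) = 0.4466.
K_a = 0.8973 × (0.8973 − 0.4466)/(0.8973 + 0.4466) = 0.3009.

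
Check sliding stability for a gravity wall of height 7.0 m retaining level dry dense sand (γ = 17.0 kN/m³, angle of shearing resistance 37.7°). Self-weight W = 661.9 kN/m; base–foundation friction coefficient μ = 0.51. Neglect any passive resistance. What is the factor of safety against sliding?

3.36

K_a = tan²(45° − 37.7°/2) = 0.2411.
P_a = ½K_aγH² = 0.5×0.2411×17.0×7.0² = 100.4 kN/m, acting at H/3 = 2.333 m above the base.
FS_sliding = μW / P_a = 0.51×661.9 / 100.4 = 3.362.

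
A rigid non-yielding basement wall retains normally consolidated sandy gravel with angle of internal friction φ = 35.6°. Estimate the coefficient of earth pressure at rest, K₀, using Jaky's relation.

K₀ = 1 − sin φ' = 1 − sin 35.6° = 0.4179.

0.418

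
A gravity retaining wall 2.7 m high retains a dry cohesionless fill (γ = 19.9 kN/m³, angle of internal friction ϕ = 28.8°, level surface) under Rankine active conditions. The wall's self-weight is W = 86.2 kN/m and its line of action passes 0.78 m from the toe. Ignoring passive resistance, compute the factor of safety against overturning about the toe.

K_a = tan²(45° − 28.8°/2) = 0.3498.
P_a = ½K_aγH² = 0.5×0.3498×19.9×2.7² = 25.37 kN/m, acting at H/3 = 0.9000 m above the base.
Overturning moment M_o = P_a × H/3 = 25.37 × 0.9000 = 22.83.
Resisting moment M_r = W × 0.78 = 86.2 × 0.78 = 67.24.
FS_overturning = M_r/M_o = 67.24/22.83 = 2.945.

2.94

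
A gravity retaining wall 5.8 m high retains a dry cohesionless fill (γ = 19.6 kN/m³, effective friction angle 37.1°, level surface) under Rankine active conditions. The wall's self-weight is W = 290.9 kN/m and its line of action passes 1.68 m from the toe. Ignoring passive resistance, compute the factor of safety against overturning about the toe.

3.10

K_a = tan²(45° − 37.1°/2) = 0.2475.
P_a = ½K_aγH² = 0.5×0.2475×19.6×5.8² = 81.59 kN/m, acting at H/3 = 1.933 m above the base.
Overturning moment M_o = P_a × H/3 = 81.59 × 1.933 = 157.7.
Resisting moment M_r = W × 1.68 = 290.9 × 1.68 = 488.7.
FS_overturning = M_r/M_o = 488.7/157.7 = 3.098.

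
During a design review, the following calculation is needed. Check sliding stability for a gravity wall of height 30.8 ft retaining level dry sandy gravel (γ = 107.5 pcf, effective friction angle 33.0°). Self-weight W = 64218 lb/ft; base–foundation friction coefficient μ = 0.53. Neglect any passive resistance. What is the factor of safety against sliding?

2.26

K_a = tan²(45° − 33.0°/2) = 0.2948.
P_a = ½K_aγH² = 0.5×0.2948×107.5×30.8² = 15030 lb/ft, acting at H/3 = 10.27 ft above the base.
FS_sliding = μW / P_a = 0.53×64218 / 15030 = 2.264.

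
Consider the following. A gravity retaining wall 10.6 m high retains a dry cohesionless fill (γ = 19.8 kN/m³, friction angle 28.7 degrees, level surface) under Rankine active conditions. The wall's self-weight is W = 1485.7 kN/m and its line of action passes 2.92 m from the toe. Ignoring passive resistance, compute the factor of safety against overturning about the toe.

K_a = tan²(45° − 28.7°/2) = 0.3511.
P_a = ½K_aγH² = 0.5×0.3511×19.8×10.6² = 390.6 kN/m, acting at H/3 = 3.533 m above the base.
Overturning moment M_o = P_a × H/3 = 390.6 × 3.533 = 1380.
Resisting moment M_r = W × 2.92 = 1485.7 × 2.92 = 4338.
FS_overturning = M_r/M_o = 4338/1380 = 3.143.

3.14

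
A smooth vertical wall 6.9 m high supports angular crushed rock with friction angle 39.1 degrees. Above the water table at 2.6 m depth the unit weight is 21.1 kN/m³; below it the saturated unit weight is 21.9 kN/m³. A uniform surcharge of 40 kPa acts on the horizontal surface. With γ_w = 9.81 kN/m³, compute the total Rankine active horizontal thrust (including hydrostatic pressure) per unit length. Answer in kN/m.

248 kN/m

K_a = tan²(45° − φ/2) = 0.2265.
γ' = 21.9 − 9.81 = 12.09 kN/m³. h₂ = H − d_w = 4.3 m.
σ'_h: at surface K_a·q = 9.059; at WT K_a(q+γd_w) = 21.48; at base K_a(q+γd_w+γ'h₂) = 33.26 kPa.
P₁ = ½(9.059+21.48)×2.6 = 39.71; P₂ = ½(21.48+33.26)×4.3 = 117.7; P_w = ½γ_w h₂² = 90.69.
Total = 39.71+117.7+90.69 = 248.1 kN/m.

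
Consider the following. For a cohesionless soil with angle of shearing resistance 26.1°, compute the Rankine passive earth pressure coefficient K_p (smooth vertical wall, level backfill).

2.57

K_p = (1 + sin φ)/(1 − sin φ) = tan²(45° + 26.1°/2) = 2.571.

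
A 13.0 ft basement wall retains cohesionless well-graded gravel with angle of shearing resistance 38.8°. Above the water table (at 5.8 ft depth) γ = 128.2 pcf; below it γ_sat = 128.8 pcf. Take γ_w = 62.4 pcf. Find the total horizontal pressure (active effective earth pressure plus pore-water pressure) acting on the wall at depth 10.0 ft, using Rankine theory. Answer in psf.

K_a = (1 − sin φ)/(1 + sin φ) = 0.2296.
γ' = 128.8 − 62.4 = 66.40 pcf.
Effective vertical stress at 10.0 ft: σ'_v = 128.2×5.8 + 66.40×4.20 = 1022 psf.
σ'_h = K_a σ'_v = 0.2296 × 1022 = 234.7 psf; u = γ_w × 4.20 = 262.1 psf.
Total σ_h = 234.7 + 262.1 = 496.8 psf.

497 psf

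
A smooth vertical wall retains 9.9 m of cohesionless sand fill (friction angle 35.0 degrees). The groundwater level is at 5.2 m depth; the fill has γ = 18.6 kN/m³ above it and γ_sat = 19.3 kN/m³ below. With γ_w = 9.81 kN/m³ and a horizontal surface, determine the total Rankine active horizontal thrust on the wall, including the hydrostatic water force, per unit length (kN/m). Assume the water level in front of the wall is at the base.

K_a = tan²(45° − φ/2) = 0.2710.
γ' = 19.3 − 9.81 = 9.490 kN/m³. Depth below WT = 4.7 m.
σ'_h at WT = K_a γ d_w = 26.21 kPa; at base = 26.21 + K_a γ' × 4.7 = 38.30 kPa.
P₁ (0–5.2 m) = ½×26.21×5.2 = 68.15. P₂ (5.2–9.9 m) = ½(26.21+38.30)×4.7 = 151.6.
P_w = ½ γ_w h₂² = 0.5×9.81×4.7² = 108.4. Total = 68.15+151.6+108.4 = 328.1 kN/m.

328 kN/m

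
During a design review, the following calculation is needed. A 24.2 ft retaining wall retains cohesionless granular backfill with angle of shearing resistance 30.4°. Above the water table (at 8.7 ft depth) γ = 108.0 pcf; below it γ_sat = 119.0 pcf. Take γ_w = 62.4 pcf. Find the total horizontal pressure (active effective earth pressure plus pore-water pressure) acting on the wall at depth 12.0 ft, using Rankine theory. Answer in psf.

K_a = (1 − sin φ)/(1 + sin φ) = 0.3280.
γ' = 119.0 − 62.4 = 56.60 pcf.
Effective vertical stress at 12.0 ft: σ'_v = 108.0×8.7 + 56.60×3.30 = 1126 psf.
σ'_h = K_a σ'_v = 0.3280 × 1126 = 369.4 psf; u = γ_w × 3.30 = 205.9 psf.
Total σ_h = 369.4 + 205.9 = 575.4 psf.

575 psf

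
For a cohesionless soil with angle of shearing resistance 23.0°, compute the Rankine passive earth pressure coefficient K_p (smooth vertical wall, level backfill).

K_p = (1 + sin φ)/(1 − sin φ) = tan²(45° + 23.0°/2) = 2.283.

2.28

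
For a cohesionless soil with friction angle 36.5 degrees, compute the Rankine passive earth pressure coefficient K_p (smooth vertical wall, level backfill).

K_p = (1 + sin φ)/(1 − sin φ) = tan²(45° + 36.5°/2) = 3.936.

3.94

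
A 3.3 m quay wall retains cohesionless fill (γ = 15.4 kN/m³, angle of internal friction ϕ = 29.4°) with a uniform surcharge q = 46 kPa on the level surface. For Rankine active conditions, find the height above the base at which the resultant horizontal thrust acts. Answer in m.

1.45 m

K_a = 0.3415.
Triangular part P₁ = ½K_aγH² = 28.63 at H/3 = 1.100 m; rectangular part P₂ = K_a q H = 51.83 at H/2 = 1.650 m.
ȳ = (P₁·1.100 + P₂·1.650)/(P₁+P₂) = 1.454 m.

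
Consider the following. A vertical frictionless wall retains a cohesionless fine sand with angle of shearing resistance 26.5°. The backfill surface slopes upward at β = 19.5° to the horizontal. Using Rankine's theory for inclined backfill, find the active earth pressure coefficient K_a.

K_a = cos β · (cos β − √(cos²β − cos²φ)) / (cos β + √(cos²β − cos²φ)).
cos β = 0.9426, cos φ = 0.8949, √(cos²β − cos²φ) = 0.2961.
K_a = 0.9426 × (0.9426 − 0.2961)/(0.9426 + 0.2961) = 0.4920.

0.492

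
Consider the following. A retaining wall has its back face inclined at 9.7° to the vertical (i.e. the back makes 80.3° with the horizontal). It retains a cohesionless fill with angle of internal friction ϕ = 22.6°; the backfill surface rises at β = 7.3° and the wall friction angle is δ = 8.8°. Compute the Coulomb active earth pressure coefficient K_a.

0.541

K_a = sin²(α+φ) / [sin²α · sin(α−δ) · (1 + √{sin(φ+δ)sin(φ−β) / (sin(α−δ)sin(α+β))})²].
With α = 80.3°, φ = 22.6°, δ = 8.8°, β = 7.3°: K_a = 0.5408.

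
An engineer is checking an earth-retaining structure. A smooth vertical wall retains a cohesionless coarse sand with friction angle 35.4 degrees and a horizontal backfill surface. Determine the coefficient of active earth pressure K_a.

K_a = tan²(45° − φ/2) = tan²(27.30°) = 0.2664.

0.266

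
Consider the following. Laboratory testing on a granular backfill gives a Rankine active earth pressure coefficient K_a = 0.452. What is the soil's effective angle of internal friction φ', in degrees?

22.2°

K_a = tan²(45° − φ/2) ⇒ 45° − φ/2 = arctan(√0.452) = 33.91°.
φ = 2(45° − 33.91°) = 22.17°.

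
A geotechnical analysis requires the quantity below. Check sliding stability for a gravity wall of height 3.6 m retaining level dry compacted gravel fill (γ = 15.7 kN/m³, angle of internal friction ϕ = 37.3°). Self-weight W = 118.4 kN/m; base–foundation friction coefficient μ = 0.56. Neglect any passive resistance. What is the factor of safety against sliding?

K_a = tan²(45° − 37.3°/2) = 0.2453.
P_a = ½K_aγH² = 0.5×0.2453×15.7×3.6² = 24.96 kN/m, acting at H/3 = 1.200 m above the base.
FS_sliding = μW / P_a = 0.56×118.4 / 24.96 = 2.656.

2.66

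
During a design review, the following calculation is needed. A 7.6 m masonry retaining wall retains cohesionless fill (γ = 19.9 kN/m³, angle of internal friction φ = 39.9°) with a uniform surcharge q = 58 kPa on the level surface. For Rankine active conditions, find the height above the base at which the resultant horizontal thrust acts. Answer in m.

K_a = 0.2184.
Triangular part P₁ = ½K_aγH² = 125.5 at H/3 = 2.533 m; rectangular part P₂ = K_a q H = 96.29 at H/2 = 3.800 m.
ȳ = (P₁·2.533 + P₂·3.800)/(P₁+P₂) = 3.083 m.

3.08 m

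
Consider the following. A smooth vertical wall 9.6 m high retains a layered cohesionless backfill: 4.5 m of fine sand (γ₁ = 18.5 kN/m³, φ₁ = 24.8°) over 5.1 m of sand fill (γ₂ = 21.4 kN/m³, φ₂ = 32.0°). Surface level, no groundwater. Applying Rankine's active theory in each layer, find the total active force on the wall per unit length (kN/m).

K_a1 = tan²(45°−24.8°/2) = 0.4090; K_a2 = tan²(45°−32.0°/2) = 0.3073.
Layer 1: σ at base = K_a1 γ₁ h₁ = 34.05 kPa; P₁ = ½×34.05×4.5 = 76.61.
Layer 2: σ_v at top = γ₁h₁ = 83.25; σ_h top = K_a2×83.25 = 25.58; σ_h base = K_a2×(83.25+21.4×5.1) = 59.11.
P₂ = ½(25.58+59.11)×5.1 = 216.0. Total P_a = 76.61+216.0 = 292.6 kN/m.

293 kN/m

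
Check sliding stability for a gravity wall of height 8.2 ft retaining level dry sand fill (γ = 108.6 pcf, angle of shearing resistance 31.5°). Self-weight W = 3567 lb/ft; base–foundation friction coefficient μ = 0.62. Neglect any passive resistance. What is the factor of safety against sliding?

K_a = tan²(45° − 31.5°/2) = 0.3136.
P_a = ½K_aγH² = 0.5×0.3136×108.6×8.2² = 1145 lb/ft, acting at H/3 = 2.733 ft above the base.
FS_sliding = μW / P_a = 0.62×3567 / 1145 = 1.931.

1.93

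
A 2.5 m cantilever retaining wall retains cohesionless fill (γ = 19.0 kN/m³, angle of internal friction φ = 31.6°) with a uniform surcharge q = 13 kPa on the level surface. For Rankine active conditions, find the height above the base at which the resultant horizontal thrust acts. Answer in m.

0.981 m

K_a = 0.3123.
Triangular part P₁ = ½K_aγH² = 18.55 at H/3 = 0.8333 m; rectangular part P₂ = K_a q H = 10.15 at H/2 = 1.250 m.
ȳ = (P₁·0.8333 + P₂·1.250)/(P₁+P₂) = 0.9807 m.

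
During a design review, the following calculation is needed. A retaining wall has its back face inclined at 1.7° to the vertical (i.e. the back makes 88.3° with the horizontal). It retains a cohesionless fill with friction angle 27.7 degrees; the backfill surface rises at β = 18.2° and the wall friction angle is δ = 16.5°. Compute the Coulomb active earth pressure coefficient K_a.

K_a = sin²(α+φ) / [sin²α · sin(α−δ) · (1 + √{sin(φ+δ)sin(φ−β) / (sin(α−δ)sin(α+β))})²].
With α = 88.3°, φ = 27.7°, δ = 16.5°, β = 18.2°: K_a = 0.4633.

0.463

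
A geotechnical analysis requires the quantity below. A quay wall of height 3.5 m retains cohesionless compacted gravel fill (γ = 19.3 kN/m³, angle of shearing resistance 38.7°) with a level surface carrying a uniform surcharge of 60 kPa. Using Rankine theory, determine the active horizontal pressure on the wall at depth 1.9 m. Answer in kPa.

K_a = (1 − sin φ)/(1 + sin φ) = 0.2306.
σ_v = γz + q = 19.3 × 1.9 + 60 = 96.67 kPa.
σ_h = K_a σ_v = 0.2306 × 96.67 = 22.29 kPa.

22.3 kPa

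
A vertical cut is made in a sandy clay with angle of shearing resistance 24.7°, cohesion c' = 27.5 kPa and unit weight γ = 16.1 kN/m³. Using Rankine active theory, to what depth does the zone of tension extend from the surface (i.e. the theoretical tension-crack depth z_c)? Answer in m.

K_a = tan²(45° − 24.7°/2) = 0.4106; √K_a = 0.6408.
The active pressure is zero where K_a γ z = 2c√K_a, so z_c = 2c/(γ√K_a) = 2×27.5/(16.1×0.6408) = 5.331 m.

5.33 m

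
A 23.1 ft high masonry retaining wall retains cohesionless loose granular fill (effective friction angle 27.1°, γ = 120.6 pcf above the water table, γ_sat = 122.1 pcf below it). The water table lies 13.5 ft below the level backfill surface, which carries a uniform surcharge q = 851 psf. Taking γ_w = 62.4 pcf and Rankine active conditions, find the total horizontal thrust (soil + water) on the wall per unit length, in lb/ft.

K_a = tan²(45° − φ/2) = 0.3741.
γ' = 122.1 − 62.4 = 59.70 pcf. h₂ = H − d_w = 9.6 ft.
σ'_h: at surface K_a·q = 318.3; at WT K_a(q+γd_w) = 927.3; at base K_a(q+γd_w+γ'h₂) = 1142 psf.
P₁ = ½(318.3+927.3)×13.5 = 8408; P₂ = ½(927.3+1142)×9.6 = 9931; P_w = ½γ_w h₂² = 2875.
Total = 8408+9931+2875 = 21210 lb/ft.

21200 lb/ft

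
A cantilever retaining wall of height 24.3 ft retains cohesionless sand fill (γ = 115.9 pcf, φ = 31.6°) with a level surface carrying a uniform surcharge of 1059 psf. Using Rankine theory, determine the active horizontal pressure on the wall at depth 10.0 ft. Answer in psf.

K_a = (1 − sin φ)/(1 + sin φ) = 0.3123.
σ_v = γz + q = 115.9 × 10.0 + 1059 = 2218 psf.
σ_h = K_a σ_v = 0.3123 × 2218 = 692.8 psf.

693 psf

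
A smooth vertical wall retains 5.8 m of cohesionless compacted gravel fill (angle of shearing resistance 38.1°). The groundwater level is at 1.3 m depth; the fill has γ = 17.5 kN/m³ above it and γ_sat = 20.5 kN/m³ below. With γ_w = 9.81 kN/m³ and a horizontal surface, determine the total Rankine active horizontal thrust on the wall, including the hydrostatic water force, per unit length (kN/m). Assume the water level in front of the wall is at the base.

153 kN/m

K_a = tan²(45° − φ/2) = 0.2368.
γ' = 20.5 − 9.81 = 10.69 kN/m³. Depth below WT = 4.5 m.
σ'_h at WT = K_a γ d_w = 5.388 kPa; at base = 5.388 + K_a γ' × 4.5 = 16.78 kPa.
P₁ (0–1.3 m) = ½×5.388×1.3 = 3.502. P₂ (1.3–5.8 m) = ½(5.388+16.78)×4.5 = 49.88.
P_w = ½ γ_w h₂² = 0.5×9.81×4.5² = 99.33. Total = 3.502+49.88+99.33 = 152.7 kN/m.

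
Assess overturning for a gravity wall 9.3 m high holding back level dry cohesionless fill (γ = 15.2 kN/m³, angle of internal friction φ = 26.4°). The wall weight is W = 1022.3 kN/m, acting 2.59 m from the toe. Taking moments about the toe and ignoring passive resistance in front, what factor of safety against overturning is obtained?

K_a = tan²(45° − 26.4°/2) = 0.3844.
P_a = ½K_aγH² = 0.5×0.3844×15.2×9.3² = 252.7 kN/m, acting at H/3 = 3.100 m above the base.
Overturning moment M_o = P_a × H/3 = 252.7 × 3.100 = 783.4.
Resisting moment M_r = W × 2.59 = 1022.3 × 2.59 = 2648.
FS_overturning = M_r/M_o = 2648/783.4 = 3.380.

3.38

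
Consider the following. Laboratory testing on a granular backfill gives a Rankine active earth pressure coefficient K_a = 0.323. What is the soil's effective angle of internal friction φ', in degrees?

K_a = tan²(45° − φ/2) ⇒ 45° − φ/2 = arctan(√0.323) = 29.61°.
φ = 2(45° − 29.61°) = 30.78°.

30.8°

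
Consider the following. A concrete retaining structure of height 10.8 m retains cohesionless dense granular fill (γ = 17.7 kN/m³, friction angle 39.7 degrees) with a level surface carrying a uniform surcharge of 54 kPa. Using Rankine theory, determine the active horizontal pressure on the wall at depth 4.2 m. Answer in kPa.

K_a = (1 − sin φ)/(1 + sin φ) = 0.2204.
σ_v = γz + q = 17.7 × 4.2 + 54 = 128.3 kPa.
σ_h = K_a σ_v = 0.2204 × 128.3 = 28.29 kPa.

28.3 kPa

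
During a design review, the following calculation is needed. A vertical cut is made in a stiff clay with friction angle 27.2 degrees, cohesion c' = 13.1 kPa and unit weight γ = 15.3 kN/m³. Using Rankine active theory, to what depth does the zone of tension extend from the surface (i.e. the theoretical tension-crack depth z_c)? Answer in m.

2.81 m

K_a = tan²(45° − 27.2°/2) = 0.3726; √K_a = 0.6104.
The active pressure is zero where K_a γ z = 2c√K_a, so z_c = 2c/(γ√K_a) = 2×13.1/(15.3×0.6104) = 2.805 m.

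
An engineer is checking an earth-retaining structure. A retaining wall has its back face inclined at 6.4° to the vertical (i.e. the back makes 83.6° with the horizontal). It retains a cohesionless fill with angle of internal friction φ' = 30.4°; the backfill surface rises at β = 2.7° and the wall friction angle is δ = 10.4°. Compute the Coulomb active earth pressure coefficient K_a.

0.361

K_a = sin²(α+φ) / [sin²α · sin(α−δ) · (1 + √{sin(φ+δ)sin(φ−β) / (sin(α−δ)sin(α+β))})²].
With α = 83.6°, φ = 30.4°, δ = 10.4°, β = 2.7°: K_a = 0.3609.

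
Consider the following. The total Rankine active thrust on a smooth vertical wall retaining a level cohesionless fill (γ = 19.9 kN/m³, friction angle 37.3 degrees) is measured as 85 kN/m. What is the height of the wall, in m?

K_a = 0.2453. P_a = ½ K_a γ H² ⇒ H = √(2P_a/(K_a γ)).
H = √(2×85/(0.2453×19.9)) = 5.901 m.

5.90 m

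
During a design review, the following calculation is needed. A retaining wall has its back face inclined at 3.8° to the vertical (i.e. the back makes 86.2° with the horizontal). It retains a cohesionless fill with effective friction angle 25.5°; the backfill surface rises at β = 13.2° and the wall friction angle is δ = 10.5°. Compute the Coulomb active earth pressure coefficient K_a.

0.482

K_a = sin²(α+φ) / [sin²α · sin(α−δ) · (1 + √{sin(φ+δ)sin(φ−β) / (sin(α−δ)sin(α+β))})²].
With α = 86.2°, φ = 25.5°, δ = 10.5°, β = 13.2°: K_a = 0.4824.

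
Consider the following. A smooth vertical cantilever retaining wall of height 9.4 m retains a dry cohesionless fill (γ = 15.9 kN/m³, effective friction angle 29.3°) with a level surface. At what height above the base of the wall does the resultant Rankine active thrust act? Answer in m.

3.13 m

K_a = 0.3428.
The pressure distribution is triangular, so the resultant acts at H/3 above the base = 9.4/3 = 3.133 m.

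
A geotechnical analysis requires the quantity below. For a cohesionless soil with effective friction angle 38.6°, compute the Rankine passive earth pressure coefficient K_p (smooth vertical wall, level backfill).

K_p = (1 + sin φ)/(1 − sin φ) = tan²(45° + 38.6°/2) = 4.317.

4.32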